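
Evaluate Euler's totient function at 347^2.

φ(120409) = 120409 · (1 − 1/347)
       = 120409 · 346/347 = 120062.

120062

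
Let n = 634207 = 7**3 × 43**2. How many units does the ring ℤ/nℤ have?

530964

φ(634207) = 634207 · (1 − 1/7) · (1 − 1/43)
       = 634207 · 252/301 = 530964.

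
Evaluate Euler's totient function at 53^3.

φ(53^3) = 53^2·(53−1) = 2809·52 = 146068.

146068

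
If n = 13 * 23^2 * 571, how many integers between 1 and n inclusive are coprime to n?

3461040

φ(13) = 13 − 1 = 12.
φ(23^2) = 23^1·(23−1) = 23·22 = 506.
φ(571) = 571 − 1 = 570.
φ(3926767) = 12 × 506 × 570 = 3461040.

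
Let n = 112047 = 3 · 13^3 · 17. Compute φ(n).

64896

φ(112047) = 112047 · (1 − 1/3) · (1 − 1/13) · (1 − 1/17)
       = 112047 · 384/663 = 64896.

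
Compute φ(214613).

166320

Prime factorization: 214613 = 7 × 23 × 31 × 43.
φ(214613) = 214613 · (1 − 1/7) · (1 − 1/23) · (1 − 1/31) · (1 − 1/43)
       = 214613 · 166320/214613 = 166320.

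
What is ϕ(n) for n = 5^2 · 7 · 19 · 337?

φ(1120525) = 1120525 · (1 − 1/5) · (1 − 1/7) · (1 − 1/19) · (1 − 1/337)
       = 1120525 · 145152/224105 = 725760.

725760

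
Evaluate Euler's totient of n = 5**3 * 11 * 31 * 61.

1800000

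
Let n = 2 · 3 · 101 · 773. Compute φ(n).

154400

φ(2) = 2 − 1 = 1.
φ(3) = 3 − 1 = 2.
φ(101) = 101 − 1 = 100.
φ(773) = 773 − 1 = 772.
φ(468438) = 1 × 2 × 100 × 772 = 154400.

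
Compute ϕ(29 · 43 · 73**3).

451217088

φ(485104199) = 485104199 · (1 − 1/29) · (1 − 1/43) · (1 − 1/73)
       = 485104199 · 84672/91031 = 451217088.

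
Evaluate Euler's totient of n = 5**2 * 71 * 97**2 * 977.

12723916800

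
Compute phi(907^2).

φ(822649) = 822649 · (1 − 1/907)
       = 822649 · 906/907 = 821742.

821742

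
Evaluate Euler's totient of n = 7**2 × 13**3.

φ(7^2) = 7^1·(7−1) = 7·6 = 42.
φ(13^3) = 13^2·(13−1) = 169·12 = 2028.
φ(107653) = 42 × 2028 = 85176.

85176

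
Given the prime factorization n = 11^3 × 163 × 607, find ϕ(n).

φ(11^3) = 11^2·(11−1) = 121·10 = 1210.
φ(163) = 163 − 1 = 162.
φ(607) = 607 − 1 = 606.
φ(131690471) = 1210 × 162 × 606 = 118788120.

118788120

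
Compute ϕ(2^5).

16

φ(32) = 32 · (1 − 1/2)
       = 32 · 1/2 = 16.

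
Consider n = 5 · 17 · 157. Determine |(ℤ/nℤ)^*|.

9984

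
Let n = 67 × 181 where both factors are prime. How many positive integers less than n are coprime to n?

For distinct primes, φ(pq) = (p−1)(q−1) = 66 × 180 = 11880.

11880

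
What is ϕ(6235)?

4704

Prime factorization: 6235 = 5 × 29 × 43.
φ(5) = 5 − 1 = 4.
φ(29) = 29 − 1 = 28.
φ(43) = 43 − 1 = 42.
Multiply: 4 · 28 · 42 = 4704.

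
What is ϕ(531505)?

359424

Prime factorization: 531505 = 5 × 13^2 × 17 × 37.
φ(5) = 5 − 1 = 4.
φ(13^2) = 13^1·(13−1) = 13·12 = 156.
φ(17) = 17 − 1 = 16.
φ(37) = 37 − 1 = 36.
Multiply: 4 · 156 · 16 · 36 = 359424.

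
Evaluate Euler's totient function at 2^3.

4

φ(8) = 8 · (1 − 1/2)
       = 8 · 1/2 = 4.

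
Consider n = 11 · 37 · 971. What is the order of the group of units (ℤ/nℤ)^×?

349200

φ(395197) = 395197 · (1 − 1/11) · (1 − 1/37) · (1 − 1/971)
       = 395197 · 349200/395197 = 349200.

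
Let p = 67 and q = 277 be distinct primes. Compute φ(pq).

φ(pq) = (p−1)(q−1) = 66 · 276 = 18216.

18216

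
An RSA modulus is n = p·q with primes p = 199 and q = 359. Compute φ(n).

φ(n) = (p − 1)(q − 1) = (199−1)(359−1) = 198·358 = 70884.

70884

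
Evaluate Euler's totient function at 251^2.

φ(63001) = 63001 · (1 − 1/251)
       = 63001 · 250/251 = 62750.

62750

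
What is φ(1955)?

First factor: 1955 = 5 * 17 * 23.
φ(5) = 5 − 1 = 4.
φ(17) = 17 − 1 = 16.
φ(23) = 23 − 1 = 22.
Multiply: 4 · 16 · 22 = 1408.

1408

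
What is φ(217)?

Prime factorization: 217 = 7 * 31.
φ(7) = 7 − 1 = 6.
φ(31) = 31 − 1 = 30.
Since φ is multiplicative, φ(217) = 6 · 30 = 180.

180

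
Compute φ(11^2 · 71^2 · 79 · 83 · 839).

φ(3355592478403) = 3355592478403 · (1 − 1/11) · (1 − 1/71) · (1 − 1/79) · (1 − 1/83) · (1 − 1/839)
       = 3355592478403 · 3751893600/4296533263 = 2930228901600.

2930228901600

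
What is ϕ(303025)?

Factor 303025: 303025 = 5**2 * 17 * 23 * 31.
φ(303025) = 303025 · (1 − 1/5) · (1 − 1/17) · (1 − 1/23) · (1 − 1/31)
       = 303025 · 42240/60605 = 211200.

211200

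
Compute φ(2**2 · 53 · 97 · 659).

φ(13551676) = 13551676 · (1 − 1/2) · (1 − 1/53) · (1 − 1/97) · (1 − 1/659)
       = 13551676 · 3284736/6775838 = 6569472.

6569472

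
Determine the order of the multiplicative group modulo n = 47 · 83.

3772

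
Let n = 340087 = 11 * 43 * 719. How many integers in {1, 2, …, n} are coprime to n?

301560

φ(340087) = 340087 · (1 − 1/11) · (1 − 1/43) · (1 − 1/719)
       = 340087 · 301560/340087 = 301560.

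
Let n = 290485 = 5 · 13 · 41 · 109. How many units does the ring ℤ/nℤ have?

207360

φ(290485) = 290485 · (1 − 1/5) · (1 − 1/13) · (1 − 1/41) · (1 − 1/109)
       = 290485 · 207360/290485 = 207360.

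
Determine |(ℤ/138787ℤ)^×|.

138787 = 11^2 × 31 × 37.
φ(138787) = 138787 · (1 − 1/11) · (1 − 1/31) · (1 − 1/37)
       = 138787 · 10800/12617 = 118800.

118800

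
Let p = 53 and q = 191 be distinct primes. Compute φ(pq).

For distinct primes, φ(pq) = (p−1)(q−1) = 52 × 190 = 9880.

9880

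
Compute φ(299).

264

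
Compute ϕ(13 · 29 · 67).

22176

φ(13) = 13 − 1 = 12.
φ(29) = 29 − 1 = 28.
φ(67) = 67 − 1 = 66.
Since φ is multiplicative, φ(25259) = 12 · 28 · 66 = 22176.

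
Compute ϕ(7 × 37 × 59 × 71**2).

φ(7) = 7 − 1 = 6.
φ(37) = 37 − 1 = 36.
φ(59) = 59 − 1 = 58.
φ(71^2) = 71^1·(71−1) = 71·70 = 4970.
Multiply: 6 · 36 · 58 · 4970 = 62264160.

62264160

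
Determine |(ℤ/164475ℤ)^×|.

Prime factorization: 164475 = 3^2 · 5^2 · 17 · 43.
φ(3^2) = 3^1·(3−1) = 3·2 = 6.
φ(5^2) = 5^1·(5−1) = 5·4 = 20.
φ(17) = 17 − 1 = 16.
φ(43) = 43 − 1 = 42.
Multiply: 6 · 20 · 16 · 42 = 80640.

80640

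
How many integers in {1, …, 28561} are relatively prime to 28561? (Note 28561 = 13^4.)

26364

φ(28561) = 28561 · (1 − 1/13)
       = 28561 · 12/13 = 26364.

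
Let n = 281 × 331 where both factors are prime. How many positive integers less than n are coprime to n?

φ(281) = 281 − 1 = 280.
φ(331) = 331 − 1 = 330.
φ(93011) = 280 × 330 = 92400.

92400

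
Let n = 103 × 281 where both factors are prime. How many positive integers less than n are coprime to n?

28560

φ(n) = (p − 1)(q − 1) = (103−1)(281−1) = 102·280 = 28560.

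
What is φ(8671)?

Prime factorization: 8671 = 13 * 23 * 29.
φ(8671) = 8671 · (1 − 1/13) · (1 − 1/23) · (1 − 1/29)
       = 8671 · 7392/8671 = 7392.

7392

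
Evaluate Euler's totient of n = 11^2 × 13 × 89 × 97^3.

104923146240

φ(127771481981) = 127771481981 · (1 − 1/11) · (1 − 1/13) · (1 − 1/89) · (1 − 1/97)
       = 127771481981 · 1013760/1234519 = 104923146240.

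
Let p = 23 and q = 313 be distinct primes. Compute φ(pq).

6864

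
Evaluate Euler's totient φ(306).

96

First factor: 306 = 2 * 3^2 * 17.
φ(306) = 306 · (1 − 1/2) · (1 − 1/3) · (1 − 1/17)
       = 306 · 32/102 = 96.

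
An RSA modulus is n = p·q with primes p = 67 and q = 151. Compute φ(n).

9900

φ(n) = (p − 1)(q − 1) = (67−1)(151−1) = 66·150 = 9900.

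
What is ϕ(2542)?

Factor 2542: 2542 = 2 · 31 · 41.
φ(2) = 2 − 1 = 1.
φ(31) = 31 − 1 = 30.
φ(41) = 41 − 1 = 40.
Multiply: 1 · 30 · 40 = 1200.

1200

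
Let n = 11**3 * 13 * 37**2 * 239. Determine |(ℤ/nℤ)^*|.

4603072320

φ(5661385873) = 5661385873 · (1 − 1/11) · (1 − 1/13) · (1 − 1/37) · (1 − 1/239)
       = 5661385873 · 1028160/1264549 = 4603072320.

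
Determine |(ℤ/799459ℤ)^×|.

691200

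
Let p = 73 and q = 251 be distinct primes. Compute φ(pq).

18000

φ(pq) = (p−1)(q−1) = 72 · 250 = 18000.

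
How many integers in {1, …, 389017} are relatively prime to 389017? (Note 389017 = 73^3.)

383688

φ(389017) = 389017 · (1 − 1/73)
       = 389017 · 72/73 = 383688.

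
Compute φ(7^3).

294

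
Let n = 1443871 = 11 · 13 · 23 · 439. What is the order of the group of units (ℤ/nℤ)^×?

1156320

φ(11) = 11 − 1 = 10.
φ(13) = 13 − 1 = 12.
φ(23) = 23 − 1 = 22.
φ(439) = 439 − 1 = 438.
φ(1443871) = 10 × 12 × 22 × 438 = 1156320.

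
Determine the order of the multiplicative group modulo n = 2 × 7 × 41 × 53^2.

φ(2) = 2 − 1 = 1.
φ(7) = 7 − 1 = 6.
φ(41) = 41 − 1 = 40.
φ(53^2) = 53^1·(53−1) = 53·52 = 2756.
Multiply: 1 · 6 · 40 · 2756 = 661440.

661440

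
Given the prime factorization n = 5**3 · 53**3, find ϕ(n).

φ(18609625) = 18609625 · (1 − 1/5) · (1 − 1/53)
       = 18609625 · 208/265 = 14606800.

14606800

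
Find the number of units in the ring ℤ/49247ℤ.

First factor: 49247 = 11^3 * 37.
φ(11^3) = 11^2·(11−1) = 121·10 = 1210.
φ(37) = 37 − 1 = 36.
φ(49247) = 1210 × 36 = 43560.

43560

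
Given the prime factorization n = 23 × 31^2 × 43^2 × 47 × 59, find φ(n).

98584627680

φ(23) = 23 − 1 = 22.
φ(31^2) = 31^2 − 31^1 = 961 − 31 = 930.
φ(43^2) = 43^1·(43−1) = 43·42 = 1806.
φ(47) = 47 − 1 = 46.
φ(59) = 59 − 1 = 58.
Multiply: 22 · 930 · 1806 · 46 · 58 = 98584627680.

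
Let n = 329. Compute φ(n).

276

329 = 7 * 47.
φ(329) = 329 · (1 − 1/7) · (1 − 1/47)
       = 329 · 276/329 = 276.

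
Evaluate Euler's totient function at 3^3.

φ(3^3) = 3^2·(3−1) = 9·2 = 18.

18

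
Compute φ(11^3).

1210

φ(1331) = 1331 · (1 − 1/11)
       = 1331 · 10/11 = 1210.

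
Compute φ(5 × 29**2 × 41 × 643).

φ(110856415) = 110856415 · (1 − 1/5) · (1 − 1/29) · (1 − 1/41) · (1 − 1/643)
       = 110856415 · 2876160/3822635 = 83408640.

83408640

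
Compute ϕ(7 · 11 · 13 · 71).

50400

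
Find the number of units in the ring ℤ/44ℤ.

20

Factor 44: 44 = 2^2 · 11.
φ(44) = 44 · (1 − 1/2) · (1 − 1/11)
       = 44 · 10/22 = 20.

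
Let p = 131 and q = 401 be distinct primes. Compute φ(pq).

φ(52531) = 52531 · (1 − 1/131) · (1 − 1/401)
       = 52531 · 52000/52531 = 52000.

52000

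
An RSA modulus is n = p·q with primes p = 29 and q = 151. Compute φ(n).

φ(29) = 29 − 1 = 28.
φ(151) = 151 − 1 = 150.
Since φ is multiplicative, φ(4379) = 28 · 150 = 4200.

4200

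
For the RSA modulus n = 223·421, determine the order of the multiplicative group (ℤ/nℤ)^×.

93240

φ(pq) = (p−1)(q−1) = 222 · 420 = 93240.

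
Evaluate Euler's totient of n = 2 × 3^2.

6

φ(18) = 18 · (1 − 1/2) · (1 − 1/3)
       = 18 · 2/6 = 6.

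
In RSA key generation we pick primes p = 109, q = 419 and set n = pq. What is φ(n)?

45144

φ(109) = 109 − 1 = 108.
φ(419) = 419 − 1 = 418.
Multiply: 108 · 418 = 45144.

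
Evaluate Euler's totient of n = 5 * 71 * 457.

127680

φ(5) = 5 − 1 = 4.
φ(71) = 71 − 1 = 70.
φ(457) = 457 − 1 = 456.
Since φ is multiplicative, φ(162235) = 4 · 70 · 456 = 127680.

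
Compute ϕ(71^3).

φ(71^3) = 71^3 − 71^2 = 357911 − 5041 = 352870.

352870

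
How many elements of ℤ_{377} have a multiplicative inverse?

377 = 13 · 29.
φ(377) = 377 · (1 − 1/13) · (1 − 1/29)
       = 377 · 336/377 = 336.

336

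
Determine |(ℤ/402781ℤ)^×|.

Factor 402781: 402781 = 17 · 19 · 29 · 43.
φ(402781) = 402781 · (1 − 1/17) · (1 − 1/19) · (1 − 1/29) · (1 − 1/43)
       = 402781 · 338688/402781 = 338688.

338688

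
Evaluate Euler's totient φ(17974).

7560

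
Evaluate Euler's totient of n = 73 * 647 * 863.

40093344

φ(40760353) = 40760353 · (1 − 1/73) · (1 − 1/647) · (1 − 1/863)
       = 40760353 · 40093344/40760353 = 40093344.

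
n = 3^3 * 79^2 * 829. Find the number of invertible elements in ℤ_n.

φ(3^3) = 3^3 − 3^2 = 27 − 9 = 18.
φ(79^2) = 79^2 − 79^1 = 6241 − 79 = 6162.
φ(829) = 829 − 1 = 828.
φ(139692303) = 18 × 6162 × 828 = 91838448.

91838448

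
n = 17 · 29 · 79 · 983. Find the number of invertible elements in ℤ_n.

34315008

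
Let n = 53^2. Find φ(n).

φ(53^2) = 53^2 − 53^1 = 2809 − 53 = 2756.

2756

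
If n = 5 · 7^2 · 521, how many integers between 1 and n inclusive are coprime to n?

φ(127645) = 127645 · (1 − 1/5) · (1 − 1/7) · (1 − 1/521)
       = 127645 · 12480/18235 = 87360.

87360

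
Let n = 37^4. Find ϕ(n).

1823508

φ(1874161) = 1874161 · (1 − 1/37)
       = 1874161 · 36/37 = 1823508.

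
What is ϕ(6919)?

First factor: 6919 = 11 * 17 * 37.
φ(6919) = 6919 · (1 − 1/11) · (1 − 1/17) · (1 − 1/37)
       = 6919 · 5760/6919 = 5760.

5760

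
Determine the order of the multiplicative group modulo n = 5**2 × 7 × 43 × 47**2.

10896480

φ(5^2) = 5^1·(5−1) = 5·4 = 20.
φ(7) = 7 − 1 = 6.
φ(43) = 43 − 1 = 42.
φ(47^2) = 47^1·(47−1) = 47·46 = 2162.
Multiply: 20 · 6 · 42 · 2162 = 10896480.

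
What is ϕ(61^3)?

223260

φ(226981) = 226981 · (1 − 1/61)
       = 226981 · 60/61 = 223260.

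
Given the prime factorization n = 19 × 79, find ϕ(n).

1404

φ(1501) = 1501 · (1 − 1/19) · (1 − 1/79)
       = 1501 · 1404/1501 = 1404.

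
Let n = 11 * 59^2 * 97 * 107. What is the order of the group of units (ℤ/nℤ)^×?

348222720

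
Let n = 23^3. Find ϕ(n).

11638

φ(12167) = 12167 · (1 − 1/23)
       = 12167 · 22/23 = 11638.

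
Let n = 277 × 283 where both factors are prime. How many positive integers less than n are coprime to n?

For distinct primes, φ(pq) = (p−1)(q−1) = 276 × 282 = 77832.

77832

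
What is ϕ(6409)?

5376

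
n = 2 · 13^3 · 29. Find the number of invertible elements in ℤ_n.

56784

φ(127426) = 127426 · (1 − 1/2) · (1 − 1/13) · (1 − 1/29)
       = 127426 · 336/754 = 56784.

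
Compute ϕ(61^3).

223260

φ(226981) = 226981 · (1 − 1/61)
       = 226981 · 60/61 = 223260.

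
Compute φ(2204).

1008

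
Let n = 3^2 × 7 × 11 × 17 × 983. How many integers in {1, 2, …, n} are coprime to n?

φ(11580723) = 11580723 · (1 − 1/3) · (1 − 1/7) · (1 − 1/11) · (1 − 1/17) · (1 − 1/983)
       = 11580723 · 1885440/3860241 = 5656320.

5656320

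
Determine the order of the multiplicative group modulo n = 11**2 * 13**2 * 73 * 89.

108725760

φ(132857153) = 132857153 · (1 − 1/11) · (1 − 1/13) · (1 − 1/73) · (1 − 1/89)
       = 132857153 · 760320/929071 = 108725760.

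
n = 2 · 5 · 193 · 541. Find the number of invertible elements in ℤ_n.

φ(2) = 2 − 1 = 1.
φ(5) = 5 − 1 = 4.
φ(193) = 193 − 1 = 192.
φ(541) = 541 − 1 = 540.
φ(1044130) = 1 × 4 × 192 × 540 = 414720.

414720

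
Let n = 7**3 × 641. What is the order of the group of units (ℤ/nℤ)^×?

188160

φ(7^3) = 7^3 − 7^2 = 343 − 49 = 294.
φ(641) = 641 − 1 = 640.
φ(219863) = 294 × 640 = 188160.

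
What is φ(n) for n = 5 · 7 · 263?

φ(9205) = 9205 · (1 − 1/5) · (1 − 1/7) · (1 − 1/263)
       = 9205 · 6288/9205 = 6288.

6288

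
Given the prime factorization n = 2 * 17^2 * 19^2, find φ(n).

φ(2) = 2 − 1 = 1.
φ(17^2) = 17^2 − 17^1 = 289 − 17 = 272.
φ(19^2) = 19^1·(19−1) = 19·18 = 342.
Multiply: 1 · 272 · 342 = 93024.

93024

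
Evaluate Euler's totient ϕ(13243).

First factor: 13243 = 17 · 19 · 41.
φ(13243) = 13243 · (1 − 1/17) · (1 − 1/19) · (1 − 1/41)
       = 13243 · 11520/13243 = 11520.

11520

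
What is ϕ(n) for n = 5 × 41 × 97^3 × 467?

φ(87374749655) = 87374749655 · (1 − 1/5) · (1 − 1/41) · (1 − 1/97) · (1 − 1/467)
       = 87374749655 · 7157760/9286295 = 67347363840.

67347363840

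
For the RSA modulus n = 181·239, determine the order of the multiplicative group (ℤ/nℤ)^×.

42840

φ(43259) = 43259 · (1 − 1/181) · (1 − 1/239)
       = 43259 · 42840/43259 = 42840.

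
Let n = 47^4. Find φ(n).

4775858

φ(4879681) = 4879681 · (1 − 1/47)
       = 4879681 · 46/47 = 4775858.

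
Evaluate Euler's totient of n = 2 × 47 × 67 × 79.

φ(497542) = 497542 · (1 − 1/2) · (1 − 1/47) · (1 − 1/67) · (1 − 1/79)
       = 497542 · 236808/497542 = 236808.

236808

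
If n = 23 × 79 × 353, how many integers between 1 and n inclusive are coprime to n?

φ(23) = 23 − 1 = 22.
φ(79) = 79 − 1 = 78.
φ(353) = 353 − 1 = 352.
Since φ is multiplicative, φ(641401) = 22 · 78 · 352 = 604032.

604032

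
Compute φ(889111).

776160

Prime factorization: 889111 = 23 × 29 × 31 × 43.
φ(889111) = 889111 · (1 − 1/23) · (1 − 1/29) · (1 − 1/31) · (1 − 1/43)
       = 889111 · 776160/889111 = 776160.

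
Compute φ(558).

180

First factor: 558 = 2 · 3**2 · 31.
φ(558) = 558 · (1 − 1/2) · (1 − 1/3) · (1 − 1/31)
       = 558 · 60/186 = 180.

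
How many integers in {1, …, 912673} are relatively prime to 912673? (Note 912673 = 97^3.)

φ(97^3) = 97^2·(97−1) = 9409·96 = 903264.

903264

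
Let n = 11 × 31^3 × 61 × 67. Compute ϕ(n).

1141668000

φ(11) = 11 − 1 = 10.
φ(31^3) = 31^2·(31−1) = 961·30 = 28830.
φ(61) = 61 − 1 = 60.
φ(67) = 67 − 1 = 66.
Since φ is multiplicative, φ(1339313987) = 10 · 28830 · 60 · 66 = 1141668000.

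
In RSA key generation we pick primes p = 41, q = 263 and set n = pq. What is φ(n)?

10480

φ(pq) = (p−1)(q−1) = 40 · 262 = 10480.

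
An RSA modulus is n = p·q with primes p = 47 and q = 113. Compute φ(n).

φ(5311) = 5311 · (1 − 1/47) · (1 − 1/113)
       = 5311 · 5152/5311 = 5152.

5152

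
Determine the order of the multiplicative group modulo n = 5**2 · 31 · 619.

370800

φ(5^2) = 5^2 − 5^1 = 25 − 5 = 20.
φ(31) = 31 − 1 = 30.
φ(619) = 619 − 1 = 618.
Multiply: 20 · 30 · 618 = 370800.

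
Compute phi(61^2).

φ(61^2) = 61^2 − 61^1 = 3721 − 61 = 3660.

3660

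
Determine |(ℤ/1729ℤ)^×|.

1296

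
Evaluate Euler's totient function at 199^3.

7840998

φ(7880599) = 7880599 · (1 − 1/199)
       = 7880599 · 198/199 = 7840998.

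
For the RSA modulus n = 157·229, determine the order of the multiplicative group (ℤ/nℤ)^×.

35568

φ(157) = 157 − 1 = 156.
φ(229) = 229 − 1 = 228.
Multiply: 156 · 228 = 35568.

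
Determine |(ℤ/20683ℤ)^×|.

18144

Prime factorization: 20683 = 13 * 37 * 43.
φ(20683) = 20683 · (1 − 1/13) · (1 − 1/37) · (1 − 1/43)
       = 20683 · 18144/20683 = 18144.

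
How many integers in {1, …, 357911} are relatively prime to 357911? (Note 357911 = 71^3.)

φ(357911) = 357911 · (1 − 1/71)
       = 357911 · 70/71 = 352870.

352870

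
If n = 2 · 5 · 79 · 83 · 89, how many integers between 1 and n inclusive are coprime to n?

2251392

φ(5835730) = 5835730 · (1 − 1/2) · (1 − 1/5) · (1 − 1/79) · (1 − 1/83) · (1 − 1/89)
       = 5835730 · 2251392/5835730 = 2251392.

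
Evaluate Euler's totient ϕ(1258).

576

Factor 1258: 1258 = 2 * 17 * 37.
φ(1258) = 1258 · (1 − 1/2) · (1 − 1/17) · (1 − 1/37)
       = 1258 · 576/1258 = 576.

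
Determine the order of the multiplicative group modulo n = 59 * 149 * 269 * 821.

1886419840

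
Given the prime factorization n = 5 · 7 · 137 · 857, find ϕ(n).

φ(4109315) = 4109315 · (1 − 1/5) · (1 − 1/7) · (1 − 1/137) · (1 − 1/857)
       = 4109315 · 2793984/4109315 = 2793984.

2793984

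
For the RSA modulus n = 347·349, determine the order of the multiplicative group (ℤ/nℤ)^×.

120408

φ(121103) = 121103 · (1 − 1/347) · (1 − 1/349)
       = 121103 · 120408/121103 = 120408.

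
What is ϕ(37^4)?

1823508

φ(37^4) = 37^4 − 37^3 = 1874161 − 50653 = 1823508.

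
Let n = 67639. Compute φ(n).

67639 = 11^2 · 13 · 43.
φ(11^2) = 11^1·(11−1) = 11·10 = 110.
φ(13) = 13 − 1 = 12.
φ(43) = 43 − 1 = 42.
Multiply: 110 · 12 · 42 = 55440.

55440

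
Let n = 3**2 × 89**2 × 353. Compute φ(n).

16541184

φ(25165017) = 25165017 · (1 − 1/3) · (1 − 1/89) · (1 − 1/353)
       = 25165017 · 61952/94251 = 16541184.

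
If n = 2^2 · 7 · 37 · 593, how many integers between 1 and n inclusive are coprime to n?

φ(2^2) = 2^1·(2−1) = 2·1 = 2.
φ(7) = 7 − 1 = 6.
φ(37) = 37 − 1 = 36.
φ(593) = 593 − 1 = 592.
Since φ is multiplicative, φ(614348) = 2 · 6 · 36 · 592 = 255744.

255744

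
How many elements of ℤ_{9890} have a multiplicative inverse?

3696

First factor: 9890 = 2 · 5 · 23 · 43.
φ(2) = 2 − 1 = 1.
φ(5) = 5 − 1 = 4.
φ(23) = 23 − 1 = 22.
φ(43) = 43 − 1 = 42.
φ(9890) = 1 × 4 × 22 × 42 = 3696.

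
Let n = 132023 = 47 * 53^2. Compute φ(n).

126776

φ(132023) = 132023 · (1 − 1/47) · (1 − 1/53)
       = 132023 · 2392/2491 = 126776.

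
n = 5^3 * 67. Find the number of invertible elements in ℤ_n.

φ(8375) = 8375 · (1 − 1/5) · (1 − 1/67)
       = 8375 · 264/335 = 6600.

6600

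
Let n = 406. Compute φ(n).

168

Factor 406: 406 = 2 · 7 · 29.
φ(2) = 2 − 1 = 1.
φ(7) = 7 − 1 = 6.
φ(29) = 29 − 1 = 28.
Multiply: 1 · 6 · 28 = 168.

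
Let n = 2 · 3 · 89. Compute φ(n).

φ(534) = 534 · (1 − 1/2) · (1 − 1/3) · (1 − 1/89)
       = 534 · 176/534 = 176.

176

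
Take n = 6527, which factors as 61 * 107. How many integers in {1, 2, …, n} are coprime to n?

6360

φ(61) = 61 − 1 = 60.
φ(107) = 107 − 1 = 106.
Since φ is multiplicative, φ(6527) = 60 · 106 = 6360.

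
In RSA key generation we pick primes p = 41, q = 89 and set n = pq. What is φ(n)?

3520

φ(pq) = (p−1)(q−1) = 40 · 88 = 3520.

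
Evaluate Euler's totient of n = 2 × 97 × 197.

18816

φ(38218) = 38218 · (1 − 1/2) · (1 − 1/97) · (1 − 1/197)
       = 38218 · 18816/38218 = 18816.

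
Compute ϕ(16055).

16055 = 5 · 13^2 · 19.
φ(16055) = 16055 · (1 − 1/5) · (1 − 1/13) · (1 − 1/19)
       = 16055 · 864/1235 = 11232.

11232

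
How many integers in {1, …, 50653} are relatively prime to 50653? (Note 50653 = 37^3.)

φ(37^3) = 37^2·(37−1) = 1369·36 = 49284.

49284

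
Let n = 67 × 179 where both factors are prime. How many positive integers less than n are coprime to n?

φ(pq) = (p−1)(q−1) = 66 · 178 = 11748.

11748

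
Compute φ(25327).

22680

Prime factorization: 25327 = 19 * 31 * 43.
φ(19) = 19 − 1 = 18.
φ(31) = 31 − 1 = 30.
φ(43) = 43 − 1 = 42.
Since φ is multiplicative, φ(25327) = 18 · 30 · 42 = 22680.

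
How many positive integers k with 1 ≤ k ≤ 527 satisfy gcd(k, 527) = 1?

480

First factor: 527 = 17 · 31.
φ(17) = 17 − 1 = 16.
φ(31) = 31 − 1 = 30.
Since φ is multiplicative, φ(527) = 16 · 30 = 480.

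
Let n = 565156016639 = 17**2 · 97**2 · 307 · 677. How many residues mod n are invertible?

φ(565156016639) = 565156016639 · (1 − 1/17) · (1 − 1/97) · (1 − 1/307) · (1 − 1/677)
       = 565156016639 · 317730816/342726511 = 523938115584.

523938115584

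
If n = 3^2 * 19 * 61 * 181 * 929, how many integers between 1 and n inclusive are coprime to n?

1082419200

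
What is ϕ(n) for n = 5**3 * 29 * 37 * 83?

φ(11132375) = 11132375 · (1 − 1/5) · (1 − 1/29) · (1 − 1/37) · (1 − 1/83)
       = 11132375 · 330624/445295 = 8265600.

8265600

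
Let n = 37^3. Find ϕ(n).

φ(50653) = 50653 · (1 − 1/37)
       = 50653 · 36/37 = 49284.

49284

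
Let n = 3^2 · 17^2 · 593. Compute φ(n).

φ(3^2) = 3^1·(3−1) = 3·2 = 6.
φ(17^2) = 17^2 − 17^1 = 289 − 17 = 272.
φ(593) = 593 − 1 = 592.
Multiply: 6 · 272 · 592 = 966144.

966144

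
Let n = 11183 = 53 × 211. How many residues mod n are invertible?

10920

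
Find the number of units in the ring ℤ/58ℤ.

Prime factorization: 58 = 2 · 29.
φ(2) = 2 − 1 = 1.
φ(29) = 29 − 1 = 28.
Since φ is multiplicative, φ(58) = 1 · 28 = 28.

28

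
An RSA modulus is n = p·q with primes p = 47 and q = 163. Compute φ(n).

φ(47) = 47 − 1 = 46.
φ(163) = 163 − 1 = 162.
φ(7661) = 46 × 162 = 7452.

7452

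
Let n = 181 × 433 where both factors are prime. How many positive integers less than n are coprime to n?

77760

φ(181) = 181 − 1 = 180.
φ(433) = 433 − 1 = 432.
φ(78373) = 180 × 432 = 77760.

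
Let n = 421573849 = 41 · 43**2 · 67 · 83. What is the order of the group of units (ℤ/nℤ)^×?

390962880

φ(421573849) = 421573849 · (1 − 1/41) · (1 − 1/43) · (1 − 1/67) · (1 − 1/83)
       = 421573849 · 9092160/9804043 = 390962880.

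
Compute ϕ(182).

72

First factor: 182 = 2 · 7 · 13.
φ(2) = 2 − 1 = 1.
φ(7) = 7 − 1 = 6.
φ(13) = 13 − 1 = 12.
Since φ is multiplicative, φ(182) = 1 · 6 · 12 = 72.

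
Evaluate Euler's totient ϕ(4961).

4961 = 11**2 · 41.
φ(11^2) = 11^1·(11−1) = 11·10 = 110.
φ(41) = 41 − 1 = 40.
Since φ is multiplicative, φ(4961) = 110 · 40 = 4400.

4400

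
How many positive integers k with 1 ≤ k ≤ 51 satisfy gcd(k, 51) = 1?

Factor 51: 51 = 3 · 17.
φ(51) = 51 · (1 − 1/3) · (1 − 1/17)
       = 51 · 32/51 = 32.

32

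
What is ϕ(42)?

12

First factor: 42 = 2 * 3 * 7.
φ(2) = 2 − 1 = 1.
φ(3) = 3 − 1 = 2.
φ(7) = 7 − 1 = 6.
Since φ is multiplicative, φ(42) = 1 · 2 · 6 = 12.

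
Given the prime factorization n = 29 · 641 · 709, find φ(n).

φ(13179601) = 13179601 · (1 − 1/29) · (1 − 1/641) · (1 − 1/709)
       = 13179601 · 12687360/13179601 = 12687360.

12687360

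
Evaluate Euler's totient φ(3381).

Prime factorization: 3381 = 3 · 7^2 · 23.
φ(3381) = 3381 · (1 − 1/3) · (1 − 1/7) · (1 − 1/23)
       = 3381 · 264/483 = 1848.

1848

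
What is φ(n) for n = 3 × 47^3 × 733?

148762896

φ(228306777) = 228306777 · (1 − 1/3) · (1 − 1/47) · (1 − 1/733)
       = 228306777 · 67344/103353 = 148762896.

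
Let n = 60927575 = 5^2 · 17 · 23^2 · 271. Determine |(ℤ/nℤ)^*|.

φ(60927575) = 60927575 · (1 − 1/5) · (1 − 1/17) · (1 − 1/23) · (1 − 1/271)
       = 60927575 · 380160/529805 = 43718400.

43718400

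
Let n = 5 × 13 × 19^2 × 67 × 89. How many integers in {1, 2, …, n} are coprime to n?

95344128

φ(5) = 5 − 1 = 4.
φ(13) = 13 − 1 = 12.
φ(19^2) = 19^1·(19−1) = 19·18 = 342.
φ(67) = 67 − 1 = 66.
φ(89) = 89 − 1 = 88.
Since φ is multiplicative, φ(139921795) = 4 · 12 · 342 · 66 · 88 = 95344128.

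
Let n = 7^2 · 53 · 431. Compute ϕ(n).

φ(7^2) = 7^2 − 7^1 = 49 − 7 = 42.
φ(53) = 53 − 1 = 52.
φ(431) = 431 − 1 = 430.
φ(1119307) = 42 × 52 × 430 = 939120.

939120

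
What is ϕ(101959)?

79200

First factor: 101959 = 11 · 13 · 23 · 31.
φ(11) = 11 − 1 = 10.
φ(13) = 13 − 1 = 12.
φ(23) = 23 − 1 = 22.
φ(31) = 31 − 1 = 30.
φ(101959) = 10 × 12 × 22 × 30 = 79200.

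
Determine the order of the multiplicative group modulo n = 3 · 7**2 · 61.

φ(3) = 3 − 1 = 2.
φ(7^2) = 7^2 − 7^1 = 49 − 7 = 42.
φ(61) = 61 − 1 = 60.
φ(8967) = 2 × 42 × 60 = 5040.

5040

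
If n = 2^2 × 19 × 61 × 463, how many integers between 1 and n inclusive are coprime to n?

φ(2146468) = 2146468 · (1 − 1/2) · (1 − 1/19) · (1 − 1/61) · (1 − 1/463)
       = 2146468 · 498960/1073234 = 997920.

997920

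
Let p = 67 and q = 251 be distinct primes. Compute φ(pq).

φ(16817) = 16817 · (1 − 1/67) · (1 − 1/251)
       = 16817 · 16500/16817 = 16500.

16500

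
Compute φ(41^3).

67240

φ(41^3) = 41^3 − 41^2 = 68921 − 1681 = 67240.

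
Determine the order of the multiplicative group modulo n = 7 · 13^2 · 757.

φ(7) = 7 − 1 = 6.
φ(13^2) = 13^2 − 13^1 = 169 − 13 = 156.
φ(757) = 757 − 1 = 756.
φ(895531) = 6 × 156 × 756 = 707616.

707616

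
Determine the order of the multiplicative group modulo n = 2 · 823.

822

φ(2) = 2 − 1 = 1.
φ(823) = 823 − 1 = 822.
Multiply: 1 · 822 = 822.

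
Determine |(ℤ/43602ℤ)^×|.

43602 = 2 × 3 × 13^2 × 43.
φ(2) = 2 − 1 = 1.
φ(3) = 3 − 1 = 2.
φ(13^2) = 13^1·(13−1) = 13·12 = 156.
φ(43) = 43 − 1 = 42.
Multiply: 1 · 2 · 156 · 42 = 13104.

13104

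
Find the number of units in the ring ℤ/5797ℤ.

First factor: 5797 = 11 · 17 · 31.
φ(11) = 11 − 1 = 10.
φ(17) = 17 − 1 = 16.
φ(31) = 31 − 1 = 30.
Multiply: 10 · 16 · 30 = 4800.

4800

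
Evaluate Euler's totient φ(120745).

86400

First factor: 120745 = 5 · 19 · 31 · 41.
φ(120745) = 120745 · (1 − 1/5) · (1 − 1/19) · (1 − 1/31) · (1 − 1/41)
       = 120745 · 86400/120745 = 86400.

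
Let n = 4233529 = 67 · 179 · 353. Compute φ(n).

4135296

φ(4233529) = 4233529 · (1 − 1/67) · (1 − 1/179) · (1 − 1/353)
       = 4233529 · 4135296/4233529 = 4135296.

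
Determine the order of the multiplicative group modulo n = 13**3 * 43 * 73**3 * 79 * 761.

φ(13^3) = 13^2·(13−1) = 169·12 = 2028.
φ(43) = 43 − 1 = 42.
φ(73^3) = 73^3 − 73^2 = 389017 − 5329 = 383688.
φ(79) = 79 − 1 = 78.
φ(761) = 761 − 1 = 760.
Multiply: 2028 · 42 · 383688 · 78 · 760 = 1937330218736640.

1937330218736640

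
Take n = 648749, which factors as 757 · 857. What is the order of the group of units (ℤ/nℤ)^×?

φ(757) = 757 − 1 = 756.
φ(857) = 857 − 1 = 856.
Multiply: 756 · 856 = 647136.

647136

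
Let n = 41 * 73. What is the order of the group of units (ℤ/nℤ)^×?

φ(2993) = 2993 · (1 − 1/41) · (1 − 1/73)
       = 2993 · 2880/2993 = 2880.

2880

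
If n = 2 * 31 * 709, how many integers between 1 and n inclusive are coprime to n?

21240

φ(2) = 2 − 1 = 1.
φ(31) = 31 − 1 = 30.
φ(709) = 709 − 1 = 708.
φ(43958) = 1 × 30 × 708 = 21240.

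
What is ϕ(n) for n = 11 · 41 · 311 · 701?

86800000

φ(98322961) = 98322961 · (1 − 1/11) · (1 − 1/41) · (1 − 1/311) · (1 − 1/701)
       = 98322961 · 86800000/98322961 = 86800000.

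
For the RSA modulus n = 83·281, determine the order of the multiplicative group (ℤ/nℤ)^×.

22960

φ(83) = 83 − 1 = 82.
φ(281) = 281 − 1 = 280.
Multiply: 82 · 280 = 22960.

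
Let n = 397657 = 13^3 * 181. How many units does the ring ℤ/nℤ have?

φ(397657) = 397657 · (1 − 1/13) · (1 − 1/181)
       = 397657 · 2160/2353 = 365040.

365040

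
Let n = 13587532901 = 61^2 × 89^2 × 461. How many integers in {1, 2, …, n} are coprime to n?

φ(13587532901) = 13587532901 · (1 − 1/61) · (1 − 1/89) · (1 − 1/461)
       = 13587532901 · 2428800/2502769 = 13185955200.

13185955200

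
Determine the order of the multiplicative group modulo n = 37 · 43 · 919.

1388016

φ(1462129) = 1462129 · (1 − 1/37) · (1 − 1/43) · (1 − 1/919)
       = 1462129 · 1388016/1462129 = 1388016.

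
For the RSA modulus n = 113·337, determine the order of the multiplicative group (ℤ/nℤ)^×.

φ(113) = 113 − 1 = 112.
φ(337) = 337 − 1 = 336.
Multiply: 112 · 336 = 37632.

37632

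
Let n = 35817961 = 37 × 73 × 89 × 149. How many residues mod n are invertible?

φ(35817961) = 35817961 · (1 − 1/37) · (1 − 1/73) · (1 − 1/89) · (1 − 1/149)
       = 35817961 · 33758208/35817961 = 33758208.

33758208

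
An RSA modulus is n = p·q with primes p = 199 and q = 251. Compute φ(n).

49500

For distinct primes, φ(pq) = (p−1)(q−1) = 198 × 250 = 49500.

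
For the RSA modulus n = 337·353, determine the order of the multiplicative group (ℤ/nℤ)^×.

φ(337) = 337 − 1 = 336.
φ(353) = 353 − 1 = 352.
Since φ is multiplicative, φ(118961) = 336 · 352 = 118272.

118272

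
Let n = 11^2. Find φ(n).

110

φ(121) = 121 · (1 − 1/11)
       = 121 · 10/11 = 110.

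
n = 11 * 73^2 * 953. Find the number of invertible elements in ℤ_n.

φ(11) = 11 − 1 = 10.
φ(73^2) = 73^1·(73−1) = 73·72 = 5256.
φ(953) = 953 − 1 = 952.
Multiply: 10 · 5256 · 952 = 50037120.

50037120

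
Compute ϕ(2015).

1440

First factor: 2015 = 5 * 13 * 31.
φ(5) = 5 − 1 = 4.
φ(13) = 13 − 1 = 12.
φ(31) = 31 − 1 = 30.
Since φ is multiplicative, φ(2015) = 4 · 12 · 30 = 1440.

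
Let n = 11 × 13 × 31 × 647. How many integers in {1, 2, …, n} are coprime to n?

φ(2868151) = 2868151 · (1 − 1/11) · (1 − 1/13) · (1 − 1/31) · (1 − 1/647)
       = 2868151 · 2325600/2868151 = 2325600.

2325600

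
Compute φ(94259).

Factor 94259: 94259 = 11^2 × 19 × 41.
φ(11^2) = 11^2 − 11^1 = 121 − 11 = 110.
φ(19) = 19 − 1 = 18.
φ(41) = 41 − 1 = 40.
Since φ is multiplicative, φ(94259) = 110 · 18 · 40 = 79200.

79200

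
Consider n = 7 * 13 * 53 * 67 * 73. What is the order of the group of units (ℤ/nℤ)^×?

φ(23589293) = 23589293 · (1 − 1/7) · (1 − 1/13) · (1 − 1/53) · (1 − 1/67) · (1 − 1/73)
       = 23589293 · 17791488/23589293 = 17791488.

17791488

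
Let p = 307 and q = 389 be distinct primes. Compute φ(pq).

118728

φ(307) = 307 − 1 = 306.
φ(389) = 389 − 1 = 388.
Multiply: 306 · 388 = 118728.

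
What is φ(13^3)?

φ(13^3) = 13^3 − 13^2 = 2197 − 169 = 2028.

2028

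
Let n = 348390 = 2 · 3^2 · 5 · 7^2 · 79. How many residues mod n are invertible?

78624

φ(2) = 2 − 1 = 1.
φ(3^2) = 3^1·(3−1) = 3·2 = 6.
φ(5) = 5 − 1 = 4.
φ(7^2) = 7^2 − 7^1 = 49 − 7 = 42.
φ(79) = 79 − 1 = 78.
Multiply: 1 · 6 · 4 · 42 · 78 = 78624.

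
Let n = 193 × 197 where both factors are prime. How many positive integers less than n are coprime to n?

φ(pq) = (p−1)(q−1) = 192 · 196 = 37632.

37632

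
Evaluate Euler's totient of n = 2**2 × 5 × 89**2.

62656

φ(2^2) = 2^2 − 2^1 = 4 − 2 = 2.
φ(5) = 5 − 1 = 4.
φ(89^2) = 89^2 − 89^1 = 7921 − 89 = 7832.
Since φ is multiplicative, φ(158420) = 2 · 4 · 7832 = 62656.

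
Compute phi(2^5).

16

φ(2^5) = 2^4·(2−1) = 16·1 = 16.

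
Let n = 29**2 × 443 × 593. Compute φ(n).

212471168

φ(220929859) = 220929859 · (1 − 1/29) · (1 − 1/443) · (1 − 1/593)
       = 220929859 · 7326592/7618271 = 212471168.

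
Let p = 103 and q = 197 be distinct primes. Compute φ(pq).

19992

φ(n) = (p − 1)(q − 1) = (103−1)(197−1) = 102·196 = 19992.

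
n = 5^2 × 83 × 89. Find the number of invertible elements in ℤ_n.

φ(5^2) = 5^2 − 5^1 = 25 − 5 = 20.
φ(83) = 83 − 1 = 82.
φ(89) = 89 − 1 = 88.
Since φ is multiplicative, φ(184675) = 20 · 82 · 88 = 144320.

144320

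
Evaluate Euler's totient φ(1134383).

997920

Prime factorization: 1134383 = 23 * 31 * 37 * 43.
φ(1134383) = 1134383 · (1 − 1/23) · (1 − 1/31) · (1 − 1/37) · (1 − 1/43)
       = 1134383 · 997920/1134383 = 997920.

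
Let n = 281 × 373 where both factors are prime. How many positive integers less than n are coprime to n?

φ(pq) = (p−1)(q−1) = 280 · 372 = 104160.

104160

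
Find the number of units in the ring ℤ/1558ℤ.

720

Prime factorization: 1558 = 2 · 19 · 41.
φ(1558) = 1558 · (1 − 1/2) · (1 − 1/19) · (1 − 1/41)
       = 1558 · 720/1558 = 720.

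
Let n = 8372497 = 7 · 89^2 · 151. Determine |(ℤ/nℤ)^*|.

φ(8372497) = 8372497 · (1 − 1/7) · (1 − 1/89) · (1 − 1/151)
       = 8372497 · 79200/94073 = 7048800.

7048800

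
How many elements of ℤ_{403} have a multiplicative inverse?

First factor: 403 = 13 * 31.
φ(13) = 13 − 1 = 12.
φ(31) = 31 − 1 = 30.
Multiply: 12 · 30 = 360.

360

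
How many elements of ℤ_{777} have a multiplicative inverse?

Prime factorization: 777 = 3 · 7 · 37.
φ(3) = 3 − 1 = 2.
φ(7) = 7 − 1 = 6.
φ(37) = 37 − 1 = 36.
φ(777) = 2 × 6 × 36 = 432.

432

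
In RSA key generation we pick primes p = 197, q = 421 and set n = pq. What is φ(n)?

For distinct primes, φ(pq) = (p−1)(q−1) = 196 × 420 = 82320.

82320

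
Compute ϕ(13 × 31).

360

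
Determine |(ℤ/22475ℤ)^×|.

Prime factorization: 22475 = 5**2 · 29 · 31.
φ(5^2) = 5^1·(5−1) = 5·4 = 20.
φ(29) = 29 − 1 = 28.
φ(31) = 31 − 1 = 30.
φ(22475) = 20 × 28 × 30 = 16800.

16800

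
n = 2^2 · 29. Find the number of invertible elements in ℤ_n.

φ(2^2) = 2^1·(2−1) = 2·1 = 2.
φ(29) = 29 − 1 = 28.
φ(116) = 2 × 28 = 56.

56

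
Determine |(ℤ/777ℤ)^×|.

432

First factor: 777 = 3 · 7 · 37.
φ(3) = 3 − 1 = 2.
φ(7) = 7 − 1 = 6.
φ(37) = 37 − 1 = 36.
φ(777) = 2 × 6 × 36 = 432.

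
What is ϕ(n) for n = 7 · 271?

1620

φ(1897) = 1897 · (1 − 1/7) · (1 − 1/271)
       = 1897 · 1620/1897 = 1620.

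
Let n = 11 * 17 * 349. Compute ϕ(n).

55680

φ(65263) = 65263 · (1 − 1/11) · (1 − 1/17) · (1 − 1/349)
       = 65263 · 55680/65263 = 55680.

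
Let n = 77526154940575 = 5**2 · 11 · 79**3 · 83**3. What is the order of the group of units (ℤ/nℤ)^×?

54998243320800

φ(5^2) = 5^1·(5−1) = 5·4 = 20.
φ(11) = 11 − 1 = 10.
φ(79^3) = 79^3 − 79^2 = 493039 − 6241 = 486798.
φ(83^3) = 83^2·(83−1) = 6889·82 = 564898.
Multiply: 20 · 10 · 486798 · 564898 = 54998243320800.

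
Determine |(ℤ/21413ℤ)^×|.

16632

First factor: 21413 = 7^2 × 19 × 23.
φ(7^2) = 7^1·(7−1) = 7·6 = 42.
φ(19) = 19 − 1 = 18.
φ(23) = 23 − 1 = 22.
φ(21413) = 42 × 18 × 22 = 16632.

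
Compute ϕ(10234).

First factor: 10234 = 2 × 7 × 17 × 43.
φ(10234) = 10234 · (1 − 1/2) · (1 − 1/7) · (1 − 1/17) · (1 − 1/43)
       = 10234 · 4032/10234 = 4032.

4032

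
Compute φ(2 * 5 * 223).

888

φ(2230) = 2230 · (1 − 1/2) · (1 − 1/5) · (1 − 1/223)
       = 2230 · 888/2230 = 888.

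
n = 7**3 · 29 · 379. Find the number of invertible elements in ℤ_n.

3111696

φ(7^3) = 7^2·(7−1) = 49·6 = 294.
φ(29) = 29 − 1 = 28.
φ(379) = 379 − 1 = 378.
φ(3769913) = 294 × 28 × 378 = 3111696.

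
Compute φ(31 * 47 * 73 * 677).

φ(31) = 31 − 1 = 30.
φ(47) = 47 − 1 = 46.
φ(73) = 73 − 1 = 72.
φ(677) = 677 − 1 = 676.
Since φ is multiplicative, φ(72006397) = 30 · 46 · 72 · 676 = 67167360.

67167360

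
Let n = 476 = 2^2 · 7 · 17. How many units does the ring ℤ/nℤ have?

φ(476) = 476 · (1 − 1/2) · (1 − 1/7) · (1 − 1/17)
       = 476 · 96/238 = 192.

192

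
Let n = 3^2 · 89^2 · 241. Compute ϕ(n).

φ(3^2) = 3^1·(3−1) = 3·2 = 6.
φ(89^2) = 89^1·(89−1) = 89·88 = 7832.
φ(241) = 241 − 1 = 240.
Multiply: 6 · 7832 · 240 = 11278080.

11278080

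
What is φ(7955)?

6048

Prime factorization: 7955 = 5 · 37 · 43.
φ(7955) = 7955 · (1 − 1/5) · (1 − 1/37) · (1 − 1/43)
       = 7955 · 6048/7955 = 6048.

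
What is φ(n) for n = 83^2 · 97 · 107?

69257856

φ(83^2) = 83^1·(83−1) = 83·82 = 6806.
φ(97) = 97 − 1 = 96.
φ(107) = 107 − 1 = 106.
Multiply: 6806 · 96 · 106 = 69257856.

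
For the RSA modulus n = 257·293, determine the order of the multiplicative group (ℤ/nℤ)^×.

74752

φ(pq) = (p−1)(q−1) = 256 · 292 = 74752.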